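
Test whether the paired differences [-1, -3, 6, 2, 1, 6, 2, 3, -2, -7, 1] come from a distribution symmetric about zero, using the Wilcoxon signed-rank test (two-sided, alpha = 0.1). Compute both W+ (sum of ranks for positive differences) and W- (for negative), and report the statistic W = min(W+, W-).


Step 1: Drop any zero differences (none here) and take |d_i|.
|d| = [1, 3, 6, 2, 1, 6, 2, 3, 2, 7, 1]
Step 2: Midrank |d_i| (ties get averaged ranks).
ranks: |1|->2, |3|->7.5, |6|->9.5, |2|->5, |1|->2, |6|->9.5, |2|->5, |3|->7.5, |2|->5, |7|->11, |1|->2
Step 3: Attach original signs; sum ranks with positive sign and with negative sign.
W+ = 9.5 + 5 + 2 + 9.5 + 5 + 7.5 + 2 = 40.5
W- = 2 + 7.5 + 5 + 11 = 25.5
(Check: W+ + W- = 66 should equal n(n+1)/2 = 66.)
Step 4: Test statistic W = min(W+, W-) = 25.5.
Step 5: Ties in |d|, so use the tie-corrected normal approximation.
        E[W] = n(n+1)/4 = 11*12/4 = 33.
        Tie groups: |d|=1 (t=3), |d|=2 (t=3), |d|=3 (t=2), |d|=6 (t=2); sum(t^3 - t) = 60.
        Var[W] = n(n+1)(2n+1)/24 - sum(t^3-t)/48 = 3036/24 - 60/48 = 125.25.
        z = (W - E[W]) / sqrt(Var[W]) = (25.5 - 33) / 11.1915 = -0.6702.
        Two-sided p = 2*Phi(z) = 0.502762.
Step 6: alpha = 0.1. fail to reject H0.

W+ = 40.5, W- = 25.5, W = min = 25.5, p = 0.502762, fail to reject H0.


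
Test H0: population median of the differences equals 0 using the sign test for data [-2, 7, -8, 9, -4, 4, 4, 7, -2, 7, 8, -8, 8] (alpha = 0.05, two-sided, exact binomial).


Step 1: Discard zero differences. Original n = 13; n_eff = number of nonzero differences = 13.
Nonzero differences (with sign): -2, +7, -8, +9, -4, +4, +4, +7, -2, +7, +8, -8, +8
Step 2: Count signs: positive = 8, negative = 5.
Step 3: Under H0: P(positive) = 0.5, so the number of positives S ~ Bin(13, 0.5).
Step 4: Two-sided exact p-value = sum of Bin(13,0.5) probabilities at or below the observed probability = 0.581055.
Step 5: alpha = 0.05. fail to reject H0.

n_eff = 13, pos = 8, neg = 5, p = 0.581055, fail to reject H0.


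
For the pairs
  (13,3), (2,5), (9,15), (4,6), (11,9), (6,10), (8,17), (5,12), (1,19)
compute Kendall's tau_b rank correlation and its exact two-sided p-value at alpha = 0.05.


Step 1: Enumerate the 36 unordered pairs (i,j) with i<j and classify each by sign(x_j-x_i) * sign(y_j-y_i).
  (1,2):dx=-11,dy=+2->D; (1,3):dx=-4,dy=+12->D; (1,4):dx=-9,dy=+3->D; (1,5):dx=-2,dy=+6->D
  (1,6):dx=-7,dy=+7->D; (1,7):dx=-5,dy=+14->D; (1,8):dx=-8,dy=+9->D; (1,9):dx=-12,dy=+16->D
  (2,3):dx=+7,dy=+10->C; (2,4):dx=+2,dy=+1->C; (2,5):dx=+9,dy=+4->C; (2,6):dx=+4,dy=+5->C
  (2,7):dx=+6,dy=+12->C; (2,8):dx=+3,dy=+7->C; (2,9):dx=-1,dy=+14->D; (3,4):dx=-5,dy=-9->C
  (3,5):dx=+2,dy=-6->D; (3,6):dx=-3,dy=-5->C; (3,7):dx=-1,dy=+2->D; (3,8):dx=-4,dy=-3->C
  (3,9):dx=-8,dy=+4->D; (4,5):dx=+7,dy=+3->C; (4,6):dx=+2,dy=+4->C; (4,7):dx=+4,dy=+11->C
  (4,8):dx=+1,dy=+6->C; (4,9):dx=-3,dy=+13->D; (5,6):dx=-5,dy=+1->D; (5,7):dx=-3,dy=+8->D
  (5,8):dx=-6,dy=+3->D; (5,9):dx=-10,dy=+10->D; (6,7):dx=+2,dy=+7->C; (6,8):dx=-1,dy=+2->D
  (6,9):dx=-5,dy=+9->D; (7,8):dx=-3,dy=-5->C; (7,9):dx=-7,dy=+2->D; (8,9):dx=-4,dy=+7->D
Step 2: C = 15, D = 21, total pairs = 36.
Step 3: tau = (C - D)/(n(n-1)/2) = (15 - 21)/36 = -0.166667.
Step 4: Exact two-sided p-value (enumerate n! = 362880 permutations of y under H0): p = 0.612202.
Step 5: alpha = 0.05. fail to reject H0.

tau_b = -0.1667 (C=15, D=21), p = 0.612202, fail to reject H0.


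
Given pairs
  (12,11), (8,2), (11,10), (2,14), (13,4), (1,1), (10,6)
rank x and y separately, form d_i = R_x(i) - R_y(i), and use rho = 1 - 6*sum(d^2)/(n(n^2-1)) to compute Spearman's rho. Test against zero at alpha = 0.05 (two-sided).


Step 1: Rank x and y separately (midranks; no ties here).
rank(x): 12->6, 8->3, 11->5, 2->2, 13->7, 1->1, 10->4
rank(y): 11->6, 2->2, 10->5, 14->7, 4->3, 1->1, 6->4
Step 2: d_i = R_x(i) - R_y(i); compute d_i^2.
  (6-6)^2=0, (3-2)^2=1, (5-5)^2=0, (2-7)^2=25, (7-3)^2=16, (1-1)^2=0, (4-4)^2=0
sum(d^2) = 42.
Step 3: rho = 1 - 6*42 / (7*(7^2 - 1)) = 1 - 252/336 = 0.250000.
Step 4: Under H0, t = rho * sqrt((n-2)/(1-rho^2)) = 0.5774 ~ t(5).
Step 5: Two-sided p-value from the t-distribution with 5 df = 0.588724.
Step 6: alpha = 0.05. fail to reject H0.

rho = 0.2500, p = 0.588724, fail to reject H0 at alpha = 0.05.


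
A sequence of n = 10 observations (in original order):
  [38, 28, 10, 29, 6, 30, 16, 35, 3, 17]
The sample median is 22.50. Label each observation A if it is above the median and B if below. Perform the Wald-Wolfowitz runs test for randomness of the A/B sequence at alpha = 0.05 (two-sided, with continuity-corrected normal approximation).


Step 1: Compute median = 22.50; label A = above, B = below.
Labels in order: AABABABABB  (n_A = 5, n_B = 5)
Step 2: Count runs R = 8.
Step 3: Under H0 (random ordering), E[R] = 2*n_A*n_B/(n_A+n_B) + 1 = 2*5*5/10 + 1 = 6.0000.
        Var[R] = 2*n_A*n_B*(2*n_A*n_B - n_A - n_B) / ((n_A+n_B)^2 * (n_A+n_B-1)) = 2000/900 = 2.2222.
        SD[R] = 1.4907.
Step 4: Continuity-corrected z = (R - 0.5 - E[R]) / SD[R] = (8 - 0.5 - 6.0000) / 1.4907 = 1.0062.
Step 5: Two-sided p-value via normal approximation = 2*(1 - Phi(|z|)) = 0.314305.
Step 6: alpha = 0.05. fail to reject H0.

R = 8, z = 1.0062, p = 0.314305, fail to reject H0.


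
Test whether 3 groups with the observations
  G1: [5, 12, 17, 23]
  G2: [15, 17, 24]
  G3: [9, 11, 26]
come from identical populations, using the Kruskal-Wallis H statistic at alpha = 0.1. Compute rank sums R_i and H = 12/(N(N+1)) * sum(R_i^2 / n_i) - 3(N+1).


Step 1: Combine all N = 10 observations and assign midranks.
sorted (value, group, rank): (5,G1,1), (9,G3,2), (11,G3,3), (12,G1,4), (15,G2,5), (17,G1,6.5), (17,G2,6.5), (23,G1,8), (24,G2,9), (26,G3,10)
Step 2: Sum ranks within each group.
R_1 = 19.5 (n_1 = 4)
R_2 = 20.5 (n_2 = 3)
R_3 = 15 (n_3 = 3)
Step 3: H = 12/(N(N+1)) * sum(R_i^2/n_i) - 3(N+1)
     = 12/(10*11) * (19.5^2/4 + 20.5^2/3 + 15^2/3) - 3*11
     = 0.109091 * 310.146 - 33
     = 0.834091.
Step 4: Ties present; correction factor C = 1 - 6/(10^3 - 10) = 0.993939. Corrected H = 0.834091 / 0.993939 = 0.839177.
Step 5: Under H0, H ~ chi^2(2); p-value = 0.657317.
Step 6: alpha = 0.1. fail to reject H0.

H = 0.8392, df = 2, p = 0.657317, fail to reject H0.


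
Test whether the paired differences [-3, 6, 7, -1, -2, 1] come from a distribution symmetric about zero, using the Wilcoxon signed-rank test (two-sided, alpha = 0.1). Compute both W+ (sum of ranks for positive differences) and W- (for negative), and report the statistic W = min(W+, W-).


Step 1: Drop any zero differences (none here) and take |d_i|.
|d| = [3, 6, 7, 1, 2, 1]
Step 2: Midrank |d_i| (ties get averaged ranks).
ranks: |3|->4, |6|->5, |7|->6, |1|->1.5, |2|->3, |1|->1.5
Step 3: Attach original signs; sum ranks with positive sign and with negative sign.
W+ = 5 + 6 + 1.5 = 12.5
W- = 4 + 1.5 + 3 = 8.5
(Check: W+ + W- = 21 should equal n(n+1)/2 = 21.)
Step 4: Test statistic W = min(W+, W-) = 8.5.
Step 5: Ties in |d|, so use the tie-corrected normal approximation.
        E[W] = n(n+1)/4 = 6*7/4 = 10.5.
        Tie groups: |d|=1 (t=2); sum(t^3 - t) = 6.
        Var[W] = n(n+1)(2n+1)/24 - sum(t^3-t)/48 = 546/24 - 6/48 = 22.625.
        z = (W - E[W]) / sqrt(Var[W]) = (8.5 - 10.5) / 4.7566 = -0.4205.
        Two-sided p = 2*Phi(z) = 0.674142.
Step 6: alpha = 0.1. fail to reject H0.

W+ = 12.5, W- = 8.5, W = min = 8.5, p = 0.674142, fail to reject H0.


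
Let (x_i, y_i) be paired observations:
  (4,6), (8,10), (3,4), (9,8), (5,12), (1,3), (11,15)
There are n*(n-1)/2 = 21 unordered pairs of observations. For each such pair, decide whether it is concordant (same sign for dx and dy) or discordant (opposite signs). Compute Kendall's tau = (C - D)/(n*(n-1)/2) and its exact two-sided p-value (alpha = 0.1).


Step 1: Enumerate the 21 unordered pairs (i,j) with i<j and classify each by sign(x_j-x_i) * sign(y_j-y_i).
  (1,2):dx=+4,dy=+4->C; (1,3):dx=-1,dy=-2->C; (1,4):dx=+5,dy=+2->C; (1,5):dx=+1,dy=+6->C
  (1,6):dx=-3,dy=-3->C; (1,7):dx=+7,dy=+9->C; (2,3):dx=-5,dy=-6->C; (2,4):dx=+1,dy=-2->D
  (2,5):dx=-3,dy=+2->D; (2,6):dx=-7,dy=-7->C; (2,7):dx=+3,dy=+5->C; (3,4):dx=+6,dy=+4->C
  (3,5):dx=+2,dy=+8->C; (3,6):dx=-2,dy=-1->C; (3,7):dx=+8,dy=+11->C; (4,5):dx=-4,dy=+4->D
  (4,6):dx=-8,dy=-5->C; (4,7):dx=+2,dy=+7->C; (5,6):dx=-4,dy=-9->C; (5,7):dx=+6,dy=+3->C
  (6,7):dx=+10,dy=+12->C
Step 2: C = 18, D = 3, total pairs = 21.
Step 3: tau = (C - D)/(n(n-1)/2) = (18 - 3)/21 = 0.714286.
Step 4: Exact two-sided p-value (enumerate n! = 5040 permutations of y under H0): p = 0.030159.
Step 5: alpha = 0.1. reject H0.

tau_b = 0.7143 (C=18, D=3), p = 0.030159, reject H0.


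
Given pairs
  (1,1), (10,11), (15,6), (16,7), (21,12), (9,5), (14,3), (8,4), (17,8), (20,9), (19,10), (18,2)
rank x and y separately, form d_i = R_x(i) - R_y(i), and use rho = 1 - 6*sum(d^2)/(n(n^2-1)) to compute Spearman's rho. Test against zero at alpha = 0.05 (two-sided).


Step 1: Rank x and y separately (midranks; no ties here).
rank(x): 1->1, 10->4, 15->6, 16->7, 21->12, 9->3, 14->5, 8->2, 17->8, 20->11, 19->10, 18->9
rank(y): 1->1, 11->11, 6->6, 7->7, 12->12, 5->5, 3->3, 4->4, 8->8, 9->9, 10->10, 2->2
Step 2: d_i = R_x(i) - R_y(i); compute d_i^2.
  (1-1)^2=0, (4-11)^2=49, (6-6)^2=0, (7-7)^2=0, (12-12)^2=0, (3-5)^2=4, (5-3)^2=4, (2-4)^2=4, (8-8)^2=0, (11-9)^2=4, (10-10)^2=0, (9-2)^2=49
sum(d^2) = 114.
Step 3: rho = 1 - 6*114 / (12*(12^2 - 1)) = 1 - 684/1716 = 0.601399.
Step 4: Under H0, t = rho * sqrt((n-2)/(1-rho^2)) = 2.3804 ~ t(10).
Step 5: Two-sided p-value from the t-distribution with 10 df = 0.038588.
Step 6: alpha = 0.05. reject H0.

rho = 0.6014, p = 0.038588, reject H0 at alpha = 0.05.


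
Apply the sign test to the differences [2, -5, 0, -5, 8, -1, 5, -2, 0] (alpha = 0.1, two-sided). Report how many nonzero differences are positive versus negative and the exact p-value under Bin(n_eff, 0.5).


Step 1: Discard zero differences. Original n = 9; n_eff = number of nonzero differences = 7.
Nonzero differences (with sign): +2, -5, -5, +8, -1, +5, -2
Step 2: Count signs: positive = 3, negative = 4.
Step 3: Under H0: P(positive) = 0.5, so the number of positives S ~ Bin(7, 0.5).
Step 4: Two-sided exact p-value = sum of Bin(7,0.5) probabilities at or below the observed probability = 1.000000.
Step 5: alpha = 0.1. fail to reject H0.

n_eff = 7, pos = 3, neg = 4, p = 1.000000, fail to reject H0.


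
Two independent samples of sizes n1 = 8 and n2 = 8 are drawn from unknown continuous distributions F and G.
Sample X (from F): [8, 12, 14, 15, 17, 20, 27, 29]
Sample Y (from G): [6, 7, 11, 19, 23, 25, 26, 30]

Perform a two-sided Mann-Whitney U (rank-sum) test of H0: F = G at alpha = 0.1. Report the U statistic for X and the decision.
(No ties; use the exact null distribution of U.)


Step 1: Combine and sort all 16 observations; assign midranks.
sorted (value, group): (6,Y), (7,Y), (8,X), (11,Y), (12,X), (14,X), (15,X), (17,X), (19,Y), (20,X), (23,Y), (25,Y), (26,Y), (27,X), (29,X), (30,Y)
ranks: 6->1, 7->2, 8->3, 11->4, 12->5, 14->6, 15->7, 17->8, 19->9, 20->10, 23->11, 25->12, 26->13, 27->14, 29->15, 30->16
Step 2: Rank sum for X: R1 = 3 + 5 + 6 + 7 + 8 + 10 + 14 + 15 = 68.
Step 3: U_X = R1 - n1(n1+1)/2 = 68 - 8*9/2 = 68 - 36 = 32.
       U_Y = n1*n2 - U_X = 64 - 32 = 32.
Step 4: No ties, so the exact null distribution of U (based on enumerating the C(16,8) = 12870 equally likely rank assignments) gives the two-sided p-value.
Step 5: p-value = 1.000000; compare to alpha = 0.1. fail to reject H0.

U_X = 32, p = 1.000000, fail to reject H0 at alpha = 0.1.


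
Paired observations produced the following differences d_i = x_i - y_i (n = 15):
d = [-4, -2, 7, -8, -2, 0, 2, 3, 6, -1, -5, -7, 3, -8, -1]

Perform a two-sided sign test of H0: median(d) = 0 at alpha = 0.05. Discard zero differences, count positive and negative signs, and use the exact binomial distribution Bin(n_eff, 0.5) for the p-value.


Step 1: Discard zero differences. Original n = 15; n_eff = number of nonzero differences = 14.
Nonzero differences (with sign): -4, -2, +7, -8, -2, +2, +3, +6, -1, -5, -7, +3, -8, -1
Step 2: Count signs: positive = 5, negative = 9.
Step 3: Under H0: P(positive) = 0.5, so the number of positives S ~ Bin(14, 0.5).
Step 4: Two-sided exact p-value = sum of Bin(14,0.5) probabilities at or below the observed probability = 0.423950.
Step 5: alpha = 0.05. fail to reject H0.

n_eff = 14, pos = 5, neg = 9, p = 0.423950, fail to reject H0.


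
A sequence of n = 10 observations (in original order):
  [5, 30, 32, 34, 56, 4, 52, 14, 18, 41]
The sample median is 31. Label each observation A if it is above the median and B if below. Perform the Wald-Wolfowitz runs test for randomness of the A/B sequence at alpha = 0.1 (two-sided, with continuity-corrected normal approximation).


Step 1: Compute median = 31; label A = above, B = below.
Labels in order: BBAAABABBA  (n_A = 5, n_B = 5)
Step 2: Count runs R = 6.
Step 3: Under H0 (random ordering), E[R] = 2*n_A*n_B/(n_A+n_B) + 1 = 2*5*5/10 + 1 = 6.0000.
        Var[R] = 2*n_A*n_B*(2*n_A*n_B - n_A - n_B) / ((n_A+n_B)^2 * (n_A+n_B-1)) = 2000/900 = 2.2222.
        SD[R] = 1.4907.
Step 4: R = E[R], so z = 0 with no continuity correction.
Step 5: Two-sided p-value via normal approximation = 2*(1 - Phi(|z|)) = 1.000000.
Step 6: alpha = 0.1. fail to reject H0.

R = 6, z = 0.0000, p = 1.000000, fail to reject H0.


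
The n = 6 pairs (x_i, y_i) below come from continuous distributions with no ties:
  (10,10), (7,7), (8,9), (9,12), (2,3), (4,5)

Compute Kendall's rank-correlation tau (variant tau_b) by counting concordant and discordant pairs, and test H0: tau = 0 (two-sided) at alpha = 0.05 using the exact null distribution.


Step 1: Enumerate the 15 unordered pairs (i,j) with i<j and classify each by sign(x_j-x_i) * sign(y_j-y_i).
  (1,2):dx=-3,dy=-3->C; (1,3):dx=-2,dy=-1->C; (1,4):dx=-1,dy=+2->D; (1,5):dx=-8,dy=-7->C
  (1,6):dx=-6,dy=-5->C; (2,3):dx=+1,dy=+2->C; (2,4):dx=+2,dy=+5->C; (2,5):dx=-5,dy=-4->C
  (2,6):dx=-3,dy=-2->C; (3,4):dx=+1,dy=+3->C; (3,5):dx=-6,dy=-6->C; (3,6):dx=-4,dy=-4->C
  (4,5):dx=-7,dy=-9->C; (4,6):dx=-5,dy=-7->C; (5,6):dx=+2,dy=+2->C
Step 2: C = 14, D = 1, total pairs = 15.
Step 3: tau = (C - D)/(n(n-1)/2) = (14 - 1)/15 = 0.866667.
Step 4: Exact two-sided p-value (enumerate n! = 720 permutations of y under H0): p = 0.016667.
Step 5: alpha = 0.05. reject H0.

tau_b = 0.8667 (C=14, D=1), p = 0.016667, reject H0.


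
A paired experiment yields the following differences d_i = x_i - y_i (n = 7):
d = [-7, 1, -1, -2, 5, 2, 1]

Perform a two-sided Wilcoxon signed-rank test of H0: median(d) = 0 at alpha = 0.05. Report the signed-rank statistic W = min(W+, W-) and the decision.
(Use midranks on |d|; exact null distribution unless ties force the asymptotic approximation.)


Step 1: Drop any zero differences (none here) and take |d_i|.
|d| = [7, 1, 1, 2, 5, 2, 1]
Step 2: Midrank |d_i| (ties get averaged ranks).
ranks: |7|->7, |1|->2, |1|->2, |2|->4.5, |5|->6, |2|->4.5, |1|->2
Step 3: Attach original signs; sum ranks with positive sign and with negative sign.
W+ = 2 + 6 + 4.5 + 2 = 14.5
W- = 7 + 2 + 4.5 = 13.5
(Check: W+ + W- = 28 should equal n(n+1)/2 = 28.)
Step 4: Test statistic W = min(W+, W-) = 13.5.
Step 5: Ties in |d|, so use the tie-corrected normal approximation.
        E[W] = n(n+1)/4 = 7*8/4 = 14.
        Tie groups: |d|=1 (t=3), |d|=2 (t=2); sum(t^3 - t) = 30.
        Var[W] = n(n+1)(2n+1)/24 - sum(t^3-t)/48 = 840/24 - 30/48 = 34.375.
        z = (W - E[W]) / sqrt(Var[W]) = (13.5 - 14) / 5.8630 = -0.0853.
        Two-sided p = 2*Phi(z) = 0.932039.
Step 6: alpha = 0.05. fail to reject H0.

W+ = 14.5, W- = 13.5, W = min = 13.5, p = 0.932039, fail to reject H0.


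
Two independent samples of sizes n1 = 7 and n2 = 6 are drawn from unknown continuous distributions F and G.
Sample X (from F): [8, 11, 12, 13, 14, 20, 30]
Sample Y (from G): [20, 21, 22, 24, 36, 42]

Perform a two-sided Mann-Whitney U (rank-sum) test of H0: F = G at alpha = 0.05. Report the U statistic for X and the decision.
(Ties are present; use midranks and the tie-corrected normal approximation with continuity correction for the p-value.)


Step 1: Combine and sort all 13 observations; assign midranks.
sorted (value, group): (8,X), (11,X), (12,X), (13,X), (14,X), (20,X), (20,Y), (21,Y), (22,Y), (24,Y), (30,X), (36,Y), (42,Y)
ranks: 8->1, 11->2, 12->3, 13->4, 14->5, 20->6.5, 20->6.5, 21->8, 22->9, 24->10, 30->11, 36->12, 42->13
Step 2: Rank sum for X: R1 = 1 + 2 + 3 + 4 + 5 + 6.5 + 11 = 32.5.
Step 3: U_X = R1 - n1(n1+1)/2 = 32.5 - 7*8/2 = 32.5 - 28 = 4.5.
       U_Y = n1*n2 - U_X = 42 - 4.5 = 37.5.
Step 4: Ties are present, so use the tie-corrected normal approximation (with continuity correction) for the p-value.
Step 5: p-value = 0.022087; compare to alpha = 0.05. reject H0.

U_X = 4.5, p = 0.022087, reject H0 at alpha = 0.05.


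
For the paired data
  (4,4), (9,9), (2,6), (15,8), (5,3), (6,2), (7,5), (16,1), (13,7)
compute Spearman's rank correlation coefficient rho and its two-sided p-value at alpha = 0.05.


Step 1: Rank x and y separately (midranks; no ties here).
rank(x): 4->2, 9->6, 2->1, 15->8, 5->3, 6->4, 7->5, 16->9, 13->7
rank(y): 4->4, 9->9, 6->6, 8->8, 3->3, 2->2, 5->5, 1->1, 7->7
Step 2: d_i = R_x(i) - R_y(i); compute d_i^2.
  (2-4)^2=4, (6-9)^2=9, (1-6)^2=25, (8-8)^2=0, (3-3)^2=0, (4-2)^2=4, (5-5)^2=0, (9-1)^2=64, (7-7)^2=0
sum(d^2) = 106.
Step 3: rho = 1 - 6*106 / (9*(9^2 - 1)) = 1 - 636/720 = 0.116667.
Step 4: Under H0, t = rho * sqrt((n-2)/(1-rho^2)) = 0.3108 ~ t(7).
Step 5: Two-sided p-value from the t-distribution with 7 df = 0.765008.
Step 6: alpha = 0.05. fail to reject H0.

rho = 0.1167, p = 0.765008, fail to reject H0 at alpha = 0.05.


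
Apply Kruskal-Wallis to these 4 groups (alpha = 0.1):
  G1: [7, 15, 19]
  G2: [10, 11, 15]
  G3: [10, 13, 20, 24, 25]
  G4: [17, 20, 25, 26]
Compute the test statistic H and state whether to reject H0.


Step 1: Combine all N = 15 observations and assign midranks.
sorted (value, group, rank): (7,G1,1), (10,G2,2.5), (10,G3,2.5), (11,G2,4), (13,G3,5), (15,G1,6.5), (15,G2,6.5), (17,G4,8), (19,G1,9), (20,G3,10.5), (20,G4,10.5), (24,G3,12), (25,G3,13.5), (25,G4,13.5), (26,G4,15)
Step 2: Sum ranks within each group.
R_1 = 16.5 (n_1 = 3)
R_2 = 13 (n_2 = 3)
R_3 = 43.5 (n_3 = 5)
R_4 = 47 (n_4 = 4)
Step 3: H = 12/(N(N+1)) * sum(R_i^2/n_i) - 3(N+1)
     = 12/(15*16) * (16.5^2/3 + 13^2/3 + 43.5^2/5 + 47^2/4) - 3*16
     = 0.050000 * 1077.78 - 48
     = 5.889167.
Step 4: Ties present; correction factor C = 1 - 24/(15^3 - 15) = 0.992857. Corrected H = 5.889167 / 0.992857 = 5.931535.
Step 5: Under H0, H ~ chi^2(3); p-value = 0.114989.
Step 6: alpha = 0.1. fail to reject H0.

H = 5.9315, df = 3, p = 0.114989, fail to reject H0.


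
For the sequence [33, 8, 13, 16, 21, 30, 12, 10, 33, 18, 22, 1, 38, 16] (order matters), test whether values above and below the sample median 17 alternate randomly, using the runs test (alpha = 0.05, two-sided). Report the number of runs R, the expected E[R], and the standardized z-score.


Step 1: Compute median = 17; label A = above, B = below.
Labels in order: ABBBAABBAAABAB  (n_A = 7, n_B = 7)
Step 2: Count runs R = 8.
Step 3: Under H0 (random ordering), E[R] = 2*n_A*n_B/(n_A+n_B) + 1 = 2*7*7/14 + 1 = 8.0000.
        Var[R] = 2*n_A*n_B*(2*n_A*n_B - n_A - n_B) / ((n_A+n_B)^2 * (n_A+n_B-1)) = 8232/2548 = 3.2308.
        SD[R] = 1.7974.
Step 4: R = E[R], so z = 0 with no continuity correction.
Step 5: Two-sided p-value via normal approximation = 2*(1 - Phi(|z|)) = 1.000000.
Step 6: alpha = 0.05. fail to reject H0.

R = 8, z = 0.0000, p = 1.000000, fail to reject H0.


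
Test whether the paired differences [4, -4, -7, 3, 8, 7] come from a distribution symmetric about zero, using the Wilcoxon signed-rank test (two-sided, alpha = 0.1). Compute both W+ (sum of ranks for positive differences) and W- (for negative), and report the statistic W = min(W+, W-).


Step 1: Drop any zero differences (none here) and take |d_i|.
|d| = [4, 4, 7, 3, 8, 7]
Step 2: Midrank |d_i| (ties get averaged ranks).
ranks: |4|->2.5, |4|->2.5, |7|->4.5, |3|->1, |8|->6, |7|->4.5
Step 3: Attach original signs; sum ranks with positive sign and with negative sign.
W+ = 2.5 + 1 + 6 + 4.5 = 14
W- = 2.5 + 4.5 = 7
(Check: W+ + W- = 21 should equal n(n+1)/2 = 21.)
Step 4: Test statistic W = min(W+, W-) = 7.
Step 5: Ties in |d|, so use the tie-corrected normal approximation.
        E[W] = n(n+1)/4 = 6*7/4 = 10.5.
        Tie groups: |d|=4 (t=2), |d|=7 (t=2); sum(t^3 - t) = 12.
        Var[W] = n(n+1)(2n+1)/24 - sum(t^3-t)/48 = 546/24 - 12/48 = 22.5.
        z = (W - E[W]) / sqrt(Var[W]) = (7 - 10.5) / 4.7434 = -0.7379.
        Two-sided p = 2*Phi(z) = 0.460597.
Step 6: alpha = 0.1. fail to reject H0.

W+ = 14, W- = 7, W = min = 7, p = 0.460597, fail to reject H0.


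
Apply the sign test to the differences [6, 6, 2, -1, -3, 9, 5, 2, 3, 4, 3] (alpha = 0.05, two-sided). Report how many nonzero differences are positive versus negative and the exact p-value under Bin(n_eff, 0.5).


Step 1: Discard zero differences. Original n = 11; n_eff = number of nonzero differences = 11.
Nonzero differences (with sign): +6, +6, +2, -1, -3, +9, +5, +2, +3, +4, +3
Step 2: Count signs: positive = 9, negative = 2.
Step 3: Under H0: P(positive) = 0.5, so the number of positives S ~ Bin(11, 0.5).
Step 4: Two-sided exact p-value = sum of Bin(11,0.5) probabilities at or below the observed probability = 0.065430.
Step 5: alpha = 0.05. fail to reject H0.

n_eff = 11, pos = 9, neg = 2, p = 0.065430, fail to reject H0.


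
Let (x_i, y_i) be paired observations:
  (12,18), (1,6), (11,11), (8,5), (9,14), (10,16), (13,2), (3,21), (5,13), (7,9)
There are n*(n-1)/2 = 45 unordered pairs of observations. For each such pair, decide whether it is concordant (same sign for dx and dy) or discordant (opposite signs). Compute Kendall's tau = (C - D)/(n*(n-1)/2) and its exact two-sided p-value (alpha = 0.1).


Step 1: Enumerate the 45 unordered pairs (i,j) with i<j and classify each by sign(x_j-x_i) * sign(y_j-y_i).
  (1,2):dx=-11,dy=-12->C; (1,3):dx=-1,dy=-7->C; (1,4):dx=-4,dy=-13->C; (1,5):dx=-3,dy=-4->C
  (1,6):dx=-2,dy=-2->C; (1,7):dx=+1,dy=-16->D; (1,8):dx=-9,dy=+3->D; (1,9):dx=-7,dy=-5->C
  (1,10):dx=-5,dy=-9->C; (2,3):dx=+10,dy=+5->C; (2,4):dx=+7,dy=-1->D; (2,5):dx=+8,dy=+8->C
  (2,6):dx=+9,dy=+10->C; (2,7):dx=+12,dy=-4->D; (2,8):dx=+2,dy=+15->C; (2,9):dx=+4,dy=+7->C
  (2,10):dx=+6,dy=+3->C; (3,4):dx=-3,dy=-6->C; (3,5):dx=-2,dy=+3->D; (3,6):dx=-1,dy=+5->D
  (3,7):dx=+2,dy=-9->D; (3,8):dx=-8,dy=+10->D; (3,9):dx=-6,dy=+2->D; (3,10):dx=-4,dy=-2->C
  (4,5):dx=+1,dy=+9->C; (4,6):dx=+2,dy=+11->C; (4,7):dx=+5,dy=-3->D; (4,8):dx=-5,dy=+16->D
  (4,9):dx=-3,dy=+8->D; (4,10):dx=-1,dy=+4->D; (5,6):dx=+1,dy=+2->C; (5,7):dx=+4,dy=-12->D
  (5,8):dx=-6,dy=+7->D; (5,9):dx=-4,dy=-1->C; (5,10):dx=-2,dy=-5->C; (6,7):dx=+3,dy=-14->D
  (6,8):dx=-7,dy=+5->D; (6,9):dx=-5,dy=-3->C; (6,10):dx=-3,dy=-7->C; (7,8):dx=-10,dy=+19->D
  (7,9):dx=-8,dy=+11->D; (7,10):dx=-6,dy=+7->D; (8,9):dx=+2,dy=-8->D; (8,10):dx=+4,dy=-12->D
  (9,10):dx=+2,dy=-4->D
Step 2: C = 22, D = 23, total pairs = 45.
Step 3: tau = (C - D)/(n(n-1)/2) = (22 - 23)/45 = -0.022222.
Step 4: Exact two-sided p-value (enumerate n! = 3628800 permutations of y under H0): p = 1.000000.
Step 5: alpha = 0.1. fail to reject H0.

tau_b = -0.0222 (C=22, D=23), p = 1.000000, fail to reject H0.


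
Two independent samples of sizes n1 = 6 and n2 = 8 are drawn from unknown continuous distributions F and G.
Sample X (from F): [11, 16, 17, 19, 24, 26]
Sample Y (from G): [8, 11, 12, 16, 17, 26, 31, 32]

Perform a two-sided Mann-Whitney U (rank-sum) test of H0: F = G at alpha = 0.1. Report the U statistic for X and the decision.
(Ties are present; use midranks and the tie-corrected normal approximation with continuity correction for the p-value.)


Step 1: Combine and sort all 14 observations; assign midranks.
sorted (value, group): (8,Y), (11,X), (11,Y), (12,Y), (16,X), (16,Y), (17,X), (17,Y), (19,X), (24,X), (26,X), (26,Y), (31,Y), (32,Y)
ranks: 8->1, 11->2.5, 11->2.5, 12->4, 16->5.5, 16->5.5, 17->7.5, 17->7.5, 19->9, 24->10, 26->11.5, 26->11.5, 31->13, 32->14
Step 2: Rank sum for X: R1 = 2.5 + 5.5 + 7.5 + 9 + 10 + 11.5 = 46.
Step 3: U_X = R1 - n1(n1+1)/2 = 46 - 6*7/2 = 46 - 21 = 25.
       U_Y = n1*n2 - U_X = 48 - 25 = 23.
Step 4: Ties are present, so use the tie-corrected normal approximation (with continuity correction) for the p-value.
Step 5: p-value = 0.948305; compare to alpha = 0.1. fail to reject H0.

U_X = 25, p = 0.948305, fail to reject H0 at alpha = 0.1.


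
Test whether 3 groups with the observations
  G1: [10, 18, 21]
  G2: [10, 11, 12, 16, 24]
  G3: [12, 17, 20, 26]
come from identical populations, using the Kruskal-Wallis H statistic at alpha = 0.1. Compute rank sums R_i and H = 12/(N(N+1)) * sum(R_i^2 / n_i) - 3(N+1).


Step 1: Combine all N = 12 observations and assign midranks.
sorted (value, group, rank): (10,G1,1.5), (10,G2,1.5), (11,G2,3), (12,G2,4.5), (12,G3,4.5), (16,G2,6), (17,G3,7), (18,G1,8), (20,G3,9), (21,G1,10), (24,G2,11), (26,G3,12)
Step 2: Sum ranks within each group.
R_1 = 19.5 (n_1 = 3)
R_2 = 26 (n_2 = 5)
R_3 = 32.5 (n_3 = 4)
Step 3: H = 12/(N(N+1)) * sum(R_i^2/n_i) - 3(N+1)
     = 12/(12*13) * (19.5^2/3 + 26^2/5 + 32.5^2/4) - 3*13
     = 0.076923 * 526.013 - 39
     = 1.462500.
Step 4: Ties present; correction factor C = 1 - 12/(12^3 - 12) = 0.993007. Corrected H = 1.462500 / 0.993007 = 1.472799.
Step 5: Under H0, H ~ chi^2(2); p-value = 0.478835.
Step 6: alpha = 0.1. fail to reject H0.

H = 1.4728, df = 2, p = 0.478835, fail to reject H0.


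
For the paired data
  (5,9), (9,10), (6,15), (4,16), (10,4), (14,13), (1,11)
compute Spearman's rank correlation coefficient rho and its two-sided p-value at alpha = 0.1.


Step 1: Rank x and y separately (midranks; no ties here).
rank(x): 5->3, 9->5, 6->4, 4->2, 10->6, 14->7, 1->1
rank(y): 9->2, 10->3, 15->6, 16->7, 4->1, 13->5, 11->4
Step 2: d_i = R_x(i) - R_y(i); compute d_i^2.
  (3-2)^2=1, (5-3)^2=4, (4-6)^2=4, (2-7)^2=25, (6-1)^2=25, (7-5)^2=4, (1-4)^2=9
sum(d^2) = 72.
Step 3: rho = 1 - 6*72 / (7*(7^2 - 1)) = 1 - 432/336 = -0.285714.
Step 4: Under H0, t = rho * sqrt((n-2)/(1-rho^2)) = -0.6667 ~ t(5).
Step 5: Two-sided p-value from the t-distribution with 5 df = 0.534509.
Step 6: alpha = 0.1. fail to reject H0.

rho = -0.2857, p = 0.534509, fail to reject H0 at alpha = 0.1.


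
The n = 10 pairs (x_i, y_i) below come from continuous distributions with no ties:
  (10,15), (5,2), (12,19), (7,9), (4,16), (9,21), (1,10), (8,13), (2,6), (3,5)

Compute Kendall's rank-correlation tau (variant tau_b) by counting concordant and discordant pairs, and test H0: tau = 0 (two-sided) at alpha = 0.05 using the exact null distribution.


Step 1: Enumerate the 45 unordered pairs (i,j) with i<j and classify each by sign(x_j-x_i) * sign(y_j-y_i).
  (1,2):dx=-5,dy=-13->C; (1,3):dx=+2,dy=+4->C; (1,4):dx=-3,dy=-6->C; (1,5):dx=-6,dy=+1->D
  (1,6):dx=-1,dy=+6->D; (1,7):dx=-9,dy=-5->C; (1,8):dx=-2,dy=-2->C; (1,9):dx=-8,dy=-9->C
  (1,10):dx=-7,dy=-10->C; (2,3):dx=+7,dy=+17->C; (2,4):dx=+2,dy=+7->C; (2,5):dx=-1,dy=+14->D
  (2,6):dx=+4,dy=+19->C; (2,7):dx=-4,dy=+8->D; (2,8):dx=+3,dy=+11->C; (2,9):dx=-3,dy=+4->D
  (2,10):dx=-2,dy=+3->D; (3,4):dx=-5,dy=-10->C; (3,5):dx=-8,dy=-3->C; (3,6):dx=-3,dy=+2->D
  (3,7):dx=-11,dy=-9->C; (3,8):dx=-4,dy=-6->C; (3,9):dx=-10,dy=-13->C; (3,10):dx=-9,dy=-14->C
  (4,5):dx=-3,dy=+7->D; (4,6):dx=+2,dy=+12->C; (4,7):dx=-6,dy=+1->D; (4,8):dx=+1,dy=+4->C
  (4,9):dx=-5,dy=-3->C; (4,10):dx=-4,dy=-4->C; (5,6):dx=+5,dy=+5->C; (5,7):dx=-3,dy=-6->C
  (5,8):dx=+4,dy=-3->D; (5,9):dx=-2,dy=-10->C; (5,10):dx=-1,dy=-11->C; (6,7):dx=-8,dy=-11->C
  (6,8):dx=-1,dy=-8->C; (6,9):dx=-7,dy=-15->C; (6,10):dx=-6,dy=-16->C; (7,8):dx=+7,dy=+3->C
  (7,9):dx=+1,dy=-4->D; (7,10):dx=+2,dy=-5->D; (8,9):dx=-6,dy=-7->C; (8,10):dx=-5,dy=-8->C
  (9,10):dx=+1,dy=-1->D
Step 2: C = 32, D = 13, total pairs = 45.
Step 3: tau = (C - D)/(n(n-1)/2) = (32 - 13)/45 = 0.422222.
Step 4: Exact two-sided p-value (enumerate n! = 3628800 permutations of y under H0): p = 0.108313.
Step 5: alpha = 0.05. fail to reject H0.

tau_b = 0.4222 (C=32, D=13), p = 0.108313, fail to reject H0.


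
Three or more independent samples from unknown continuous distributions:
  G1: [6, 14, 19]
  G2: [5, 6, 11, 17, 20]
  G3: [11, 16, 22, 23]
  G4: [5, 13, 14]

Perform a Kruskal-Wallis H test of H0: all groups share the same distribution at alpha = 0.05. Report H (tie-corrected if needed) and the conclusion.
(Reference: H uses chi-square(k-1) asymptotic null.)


Step 1: Combine all N = 15 observations and assign midranks.
sorted (value, group, rank): (5,G2,1.5), (5,G4,1.5), (6,G1,3.5), (6,G2,3.5), (11,G2,5.5), (11,G3,5.5), (13,G4,7), (14,G1,8.5), (14,G4,8.5), (16,G3,10), (17,G2,11), (19,G1,12), (20,G2,13), (22,G3,14), (23,G3,15)
Step 2: Sum ranks within each group.
R_1 = 24 (n_1 = 3)
R_2 = 34.5 (n_2 = 5)
R_3 = 44.5 (n_3 = 4)
R_4 = 17 (n_4 = 3)
Step 3: H = 12/(N(N+1)) * sum(R_i^2/n_i) - 3(N+1)
     = 12/(15*16) * (24^2/3 + 34.5^2/5 + 44.5^2/4 + 17^2/3) - 3*16
     = 0.050000 * 1021.45 - 48
     = 3.072292.
Step 4: Ties present; correction factor C = 1 - 24/(15^3 - 15) = 0.992857. Corrected H = 3.072292 / 0.992857 = 3.094394.
Step 5: Under H0, H ~ chi^2(3); p-value = 0.377299.
Step 6: alpha = 0.05. fail to reject H0.

H = 3.0944, df = 3, p = 0.377299, fail to reject H0.


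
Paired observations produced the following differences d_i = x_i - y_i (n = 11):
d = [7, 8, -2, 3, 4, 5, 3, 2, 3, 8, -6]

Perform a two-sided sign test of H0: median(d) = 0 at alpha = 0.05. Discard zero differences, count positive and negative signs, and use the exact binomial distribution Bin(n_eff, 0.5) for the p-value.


Step 1: Discard zero differences. Original n = 11; n_eff = number of nonzero differences = 11.
Nonzero differences (with sign): +7, +8, -2, +3, +4, +5, +3, +2, +3, +8, -6
Step 2: Count signs: positive = 9, negative = 2.
Step 3: Under H0: P(positive) = 0.5, so the number of positives S ~ Bin(11, 0.5).
Step 4: Two-sided exact p-value = sum of Bin(11,0.5) probabilities at or below the observed probability = 0.065430.
Step 5: alpha = 0.05. fail to reject H0.

n_eff = 11, pos = 9, neg = 2, p = 0.065430, fail to reject H0.


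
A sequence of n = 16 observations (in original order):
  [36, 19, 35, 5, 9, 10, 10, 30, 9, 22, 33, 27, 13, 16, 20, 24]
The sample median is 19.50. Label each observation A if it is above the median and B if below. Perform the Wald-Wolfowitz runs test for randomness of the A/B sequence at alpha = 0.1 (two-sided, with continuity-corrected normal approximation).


Step 1: Compute median = 19.50; label A = above, B = below.
Labels in order: ABABBBBABAAABBAA  (n_A = 8, n_B = 8)
Step 2: Count runs R = 9.
Step 3: Under H0 (random ordering), E[R] = 2*n_A*n_B/(n_A+n_B) + 1 = 2*8*8/16 + 1 = 9.0000.
        Var[R] = 2*n_A*n_B*(2*n_A*n_B - n_A - n_B) / ((n_A+n_B)^2 * (n_A+n_B-1)) = 14336/3840 = 3.7333.
        SD[R] = 1.9322.
Step 4: R = E[R], so z = 0 with no continuity correction.
Step 5: Two-sided p-value via normal approximation = 2*(1 - Phi(|z|)) = 1.000000.
Step 6: alpha = 0.1. fail to reject H0.

R = 9, z = 0.0000, p = 1.000000, fail to reject H0.


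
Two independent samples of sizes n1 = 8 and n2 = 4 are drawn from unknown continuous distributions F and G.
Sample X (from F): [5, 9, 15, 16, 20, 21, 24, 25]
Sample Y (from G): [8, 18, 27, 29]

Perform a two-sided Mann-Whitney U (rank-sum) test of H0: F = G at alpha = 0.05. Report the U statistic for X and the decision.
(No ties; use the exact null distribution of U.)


Step 1: Combine and sort all 12 observations; assign midranks.
sorted (value, group): (5,X), (8,Y), (9,X), (15,X), (16,X), (18,Y), (20,X), (21,X), (24,X), (25,X), (27,Y), (29,Y)
ranks: 5->1, 8->2, 9->3, 15->4, 16->5, 18->6, 20->7, 21->8, 24->9, 25->10, 27->11, 29->12
Step 2: Rank sum for X: R1 = 1 + 3 + 4 + 5 + 7 + 8 + 9 + 10 = 47.
Step 3: U_X = R1 - n1(n1+1)/2 = 47 - 8*9/2 = 47 - 36 = 11.
       U_Y = n1*n2 - U_X = 32 - 11 = 21.
Step 4: No ties, so the exact null distribution of U (based on enumerating the C(12,8) = 495 equally likely rank assignments) gives the two-sided p-value.
Step 5: p-value = 0.460606; compare to alpha = 0.05. fail to reject H0.

U_X = 11, p = 0.460606, fail to reject H0 at alpha = 0.05.


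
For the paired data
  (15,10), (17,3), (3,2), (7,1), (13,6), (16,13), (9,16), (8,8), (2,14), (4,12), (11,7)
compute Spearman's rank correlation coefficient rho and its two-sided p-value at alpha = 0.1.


Step 1: Rank x and y separately (midranks; no ties here).
rank(x): 15->9, 17->11, 3->2, 7->4, 13->8, 16->10, 9->6, 8->5, 2->1, 4->3, 11->7
rank(y): 10->7, 3->3, 2->2, 1->1, 6->4, 13->9, 16->11, 8->6, 14->10, 12->8, 7->5
Step 2: d_i = R_x(i) - R_y(i); compute d_i^2.
  (9-7)^2=4, (11-3)^2=64, (2-2)^2=0, (4-1)^2=9, (8-4)^2=16, (10-9)^2=1, (6-11)^2=25, (5-6)^2=1, (1-10)^2=81, (3-8)^2=25, (7-5)^2=4
sum(d^2) = 230.
Step 3: rho = 1 - 6*230 / (11*(11^2 - 1)) = 1 - 1380/1320 = -0.045455.
Step 4: Under H0, t = rho * sqrt((n-2)/(1-rho^2)) = -0.1365 ~ t(9).
Step 5: Two-sided p-value from the t-distribution with 9 df = 0.894427.
Step 6: alpha = 0.1. fail to reject H0.

rho = -0.0455, p = 0.894427, fail to reject H0 at alpha = 0.1.


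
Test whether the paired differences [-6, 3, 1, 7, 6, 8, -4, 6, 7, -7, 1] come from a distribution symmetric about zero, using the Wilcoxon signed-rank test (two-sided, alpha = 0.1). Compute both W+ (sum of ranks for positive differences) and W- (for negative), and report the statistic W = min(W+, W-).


Step 1: Drop any zero differences (none here) and take |d_i|.
|d| = [6, 3, 1, 7, 6, 8, 4, 6, 7, 7, 1]
Step 2: Midrank |d_i| (ties get averaged ranks).
ranks: |6|->6, |3|->3, |1|->1.5, |7|->9, |6|->6, |8|->11, |4|->4, |6|->6, |7|->9, |7|->9, |1|->1.5
Step 3: Attach original signs; sum ranks with positive sign and with negative sign.
W+ = 3 + 1.5 + 9 + 6 + 11 + 6 + 9 + 1.5 = 47
W- = 6 + 4 + 9 = 19
(Check: W+ + W- = 66 should equal n(n+1)/2 = 66.)
Step 4: Test statistic W = min(W+, W-) = 19.
Step 5: Ties in |d|, so use the tie-corrected normal approximation.
        E[W] = n(n+1)/4 = 11*12/4 = 33.
        Tie groups: |d|=1 (t=2), |d|=6 (t=3), |d|=7 (t=3); sum(t^3 - t) = 54.
        Var[W] = n(n+1)(2n+1)/24 - sum(t^3-t)/48 = 3036/24 - 54/48 = 125.375.
        z = (W - E[W]) / sqrt(Var[W]) = (19 - 33) / 11.1971 = -1.2503.
        Two-sided p = 2*Phi(z) = 0.211181.
Step 6: alpha = 0.1. fail to reject H0.

W+ = 47, W- = 19, W = min = 19, p = 0.211181, fail to reject H0.


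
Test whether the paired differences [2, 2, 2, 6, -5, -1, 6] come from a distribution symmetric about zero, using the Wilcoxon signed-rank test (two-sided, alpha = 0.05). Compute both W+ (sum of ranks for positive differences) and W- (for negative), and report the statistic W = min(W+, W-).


Step 1: Drop any zero differences (none here) and take |d_i|.
|d| = [2, 2, 2, 6, 5, 1, 6]
Step 2: Midrank |d_i| (ties get averaged ranks).
ranks: |2|->3, |2|->3, |2|->3, |6|->6.5, |5|->5, |1|->1, |6|->6.5
Step 3: Attach original signs; sum ranks with positive sign and with negative sign.
W+ = 3 + 3 + 3 + 6.5 + 6.5 = 22
W- = 5 + 1 = 6
(Check: W+ + W- = 28 should equal n(n+1)/2 = 28.)
Step 4: Test statistic W = min(W+, W-) = 6.
Step 5: Ties in |d|, so use the tie-corrected normal approximation.
        E[W] = n(n+1)/4 = 7*8/4 = 14.
        Tie groups: |d|=2 (t=3), |d|=6 (t=2); sum(t^3 - t) = 30.
        Var[W] = n(n+1)(2n+1)/24 - sum(t^3-t)/48 = 840/24 - 30/48 = 34.375.
        z = (W - E[W]) / sqrt(Var[W]) = (6 - 14) / 5.8630 = -1.3645.
        Two-sided p = 2*Phi(z) = 0.172415.
Step 6: alpha = 0.05. fail to reject H0.

W+ = 22, W- = 6, W = min = 6, p = 0.172415, fail to reject H0.


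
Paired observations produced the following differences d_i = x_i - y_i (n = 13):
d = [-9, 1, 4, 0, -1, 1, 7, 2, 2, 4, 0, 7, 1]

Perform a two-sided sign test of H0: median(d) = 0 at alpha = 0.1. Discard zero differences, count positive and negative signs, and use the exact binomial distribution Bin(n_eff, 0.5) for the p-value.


Step 1: Discard zero differences. Original n = 13; n_eff = number of nonzero differences = 11.
Nonzero differences (with sign): -9, +1, +4, -1, +1, +7, +2, +2, +4, +7, +1
Step 2: Count signs: positive = 9, negative = 2.
Step 3: Under H0: P(positive) = 0.5, so the number of positives S ~ Bin(11, 0.5).
Step 4: Two-sided exact p-value = sum of Bin(11,0.5) probabilities at or below the observed probability = 0.065430.
Step 5: alpha = 0.1. reject H0.

n_eff = 11, pos = 9, neg = 2, p = 0.065430, reject H0.


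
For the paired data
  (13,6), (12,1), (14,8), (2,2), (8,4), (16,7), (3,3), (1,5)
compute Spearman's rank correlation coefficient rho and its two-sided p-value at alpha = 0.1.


Step 1: Rank x and y separately (midranks; no ties here).
rank(x): 13->6, 12->5, 14->7, 2->2, 8->4, 16->8, 3->3, 1->1
rank(y): 6->6, 1->1, 8->8, 2->2, 4->4, 7->7, 3->3, 5->5
Step 2: d_i = R_x(i) - R_y(i); compute d_i^2.
  (6-6)^2=0, (5-1)^2=16, (7-8)^2=1, (2-2)^2=0, (4-4)^2=0, (8-7)^2=1, (3-3)^2=0, (1-5)^2=16
sum(d^2) = 34.
Step 3: rho = 1 - 6*34 / (8*(8^2 - 1)) = 1 - 204/504 = 0.595238.
Step 4: Under H0, t = rho * sqrt((n-2)/(1-rho^2)) = 1.8145 ~ t(6).
Step 5: Two-sided p-value from the t-distribution with 6 df = 0.119530.
Step 6: alpha = 0.1. fail to reject H0.

rho = 0.5952, p = 0.119530, fail to reject H0 at alpha = 0.1.


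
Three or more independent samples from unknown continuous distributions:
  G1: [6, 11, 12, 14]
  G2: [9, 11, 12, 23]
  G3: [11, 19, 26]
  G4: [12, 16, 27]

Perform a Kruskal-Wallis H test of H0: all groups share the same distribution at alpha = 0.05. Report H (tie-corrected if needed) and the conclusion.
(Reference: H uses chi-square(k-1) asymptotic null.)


Step 1: Combine all N = 14 observations and assign midranks.
sorted (value, group, rank): (6,G1,1), (9,G2,2), (11,G1,4), (11,G2,4), (11,G3,4), (12,G1,7), (12,G2,7), (12,G4,7), (14,G1,9), (16,G4,10), (19,G3,11), (23,G2,12), (26,G3,13), (27,G4,14)
Step 2: Sum ranks within each group.
R_1 = 21 (n_1 = 4)
R_2 = 25 (n_2 = 4)
R_3 = 28 (n_3 = 3)
R_4 = 31 (n_4 = 3)
Step 3: H = 12/(N(N+1)) * sum(R_i^2/n_i) - 3(N+1)
     = 12/(14*15) * (21^2/4 + 25^2/4 + 28^2/3 + 31^2/3) - 3*15
     = 0.057143 * 848.167 - 45
     = 3.466667.
Step 4: Ties present; correction factor C = 1 - 48/(14^3 - 14) = 0.982418. Corrected H = 3.466667 / 0.982418 = 3.528710.
Step 5: Under H0, H ~ chi^2(3); p-value = 0.317058.
Step 6: alpha = 0.05. fail to reject H0.

H = 3.5287, df = 3, p = 0.317058, fail to reject H0.


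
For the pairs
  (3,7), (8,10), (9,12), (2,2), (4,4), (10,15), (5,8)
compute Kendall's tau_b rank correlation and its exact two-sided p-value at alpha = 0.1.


Step 1: Enumerate the 21 unordered pairs (i,j) with i<j and classify each by sign(x_j-x_i) * sign(y_j-y_i).
  (1,2):dx=+5,dy=+3->C; (1,3):dx=+6,dy=+5->C; (1,4):dx=-1,dy=-5->C; (1,5):dx=+1,dy=-3->D
  (1,6):dx=+7,dy=+8->C; (1,7):dx=+2,dy=+1->C; (2,3):dx=+1,dy=+2->C; (2,4):dx=-6,dy=-8->C
  (2,5):dx=-4,dy=-6->C; (2,6):dx=+2,dy=+5->C; (2,7):dx=-3,dy=-2->C; (3,4):dx=-7,dy=-10->C
  (3,5):dx=-5,dy=-8->C; (3,6):dx=+1,dy=+3->C; (3,7):dx=-4,dy=-4->C; (4,5):dx=+2,dy=+2->C
  (4,6):dx=+8,dy=+13->C; (4,7):dx=+3,dy=+6->C; (5,6):dx=+6,dy=+11->C; (5,7):dx=+1,dy=+4->C
  (6,7):dx=-5,dy=-7->C
Step 2: C = 20, D = 1, total pairs = 21.
Step 3: tau = (C - D)/(n(n-1)/2) = (20 - 1)/21 = 0.904762.
Step 4: Exact two-sided p-value (enumerate n! = 5040 permutations of y under H0): p = 0.002778.
Step 5: alpha = 0.1. reject H0.

tau_b = 0.9048 (C=20, D=1), p = 0.002778, reject H0.


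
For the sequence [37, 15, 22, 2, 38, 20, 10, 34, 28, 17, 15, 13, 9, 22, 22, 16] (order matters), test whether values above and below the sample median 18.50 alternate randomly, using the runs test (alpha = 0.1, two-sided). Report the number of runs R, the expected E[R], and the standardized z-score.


Step 1: Compute median = 18.50; label A = above, B = below.
Labels in order: ABABAABAABBBBAAB  (n_A = 8, n_B = 8)
Step 2: Count runs R = 10.
Step 3: Under H0 (random ordering), E[R] = 2*n_A*n_B/(n_A+n_B) + 1 = 2*8*8/16 + 1 = 9.0000.
        Var[R] = 2*n_A*n_B*(2*n_A*n_B - n_A - n_B) / ((n_A+n_B)^2 * (n_A+n_B-1)) = 14336/3840 = 3.7333.
        SD[R] = 1.9322.
Step 4: Continuity-corrected z = (R - 0.5 - E[R]) / SD[R] = (10 - 0.5 - 9.0000) / 1.9322 = 0.2588.
Step 5: Two-sided p-value via normal approximation = 2*(1 - Phi(|z|)) = 0.795809.
Step 6: alpha = 0.1. fail to reject H0.

R = 10, z = 0.2588, p = 0.795809, fail to reject H0.
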